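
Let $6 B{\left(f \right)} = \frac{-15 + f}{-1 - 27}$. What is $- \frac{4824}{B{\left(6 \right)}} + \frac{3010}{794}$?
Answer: $- \frac{35747551}{397} \approx -90044.0$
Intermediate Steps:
$B{\left(f \right)} = \frac{5}{56} - \frac{f}{168}$ ($B{\left(f \right)} = \frac{\left(-15 + f\right) \frac{1}{-1 - 27}}{6} = \frac{\left(-15 + f\right) \frac{1}{-28}}{6} = \frac{\left(-15 + f\right) \left(- \frac{1}{28}\right)}{6} = \frac{\frac{15}{28} - \frac{f}{28}}{6} = \frac{5}{56} - \frac{f}{168}$)
$- \frac{4824}{B{\left(6 \right)}} + \frac{3010}{794} = - \frac{4824}{\frac{5}{56} - \frac{1}{28}} + \frac{3010}{794} = - \frac{4824}{\frac{5}{56} - \frac{1}{28}} + 3010 \cdot \frac{1}{794} = - \frac{4824}{\frac{3}{56}} + \frac{1505}{397} = \left(-4824\right) \frac{56}{3} + \frac{1505}{397} = -90048 + \frac{1505}{397} = - \frac{35747551}{397}$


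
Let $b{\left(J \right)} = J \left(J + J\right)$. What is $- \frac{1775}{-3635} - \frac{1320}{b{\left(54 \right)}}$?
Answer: $\frac{46280}{176661} \approx 0.26197$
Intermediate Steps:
$b{\left(J \right)} = 2 J^{2}$ ($b{\left(J \right)} = J 2 J = 2 J^{2}$)
$- \frac{1775}{-3635} - \frac{1320}{b{\left(54 \right)}} = - \frac{1775}{-3635} - \frac{1320}{2 \cdot 54^{2}} = \left(-1775\right) \left(- \frac{1}{3635}\right) - \frac{1320}{2 \cdot 2916} = \frac{355}{727} - \frac{1320}{5832} = \frac{355}{727} - \frac{55}{243} = \frac{46280}{176661}$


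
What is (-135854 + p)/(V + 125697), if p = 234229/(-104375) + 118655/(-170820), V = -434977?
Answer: 484447842467681/1102851500400000 ≈ 0.43927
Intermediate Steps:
p = -10479122681/3565867500 (p = 234229*(-1/104375) + 118655*(-1/170820) = -234229/104375 - 23731/34164 = -10479122681/3565867500 ≈ -2.9387)
(-135854 + p)/(V + 125697) = (-135854 - 10479122681/3565867500)/(-434977 + 125697) = -484447842467681/3565867500/(-309280) = -484447842467681/3565867500*(-1/309280) = 484447842467681/1102851500400000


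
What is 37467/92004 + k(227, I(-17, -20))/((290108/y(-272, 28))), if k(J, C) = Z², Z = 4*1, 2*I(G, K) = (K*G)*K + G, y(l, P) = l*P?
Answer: -4068607/317751148 ≈ -0.012804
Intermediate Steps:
y(l, P) = P*l
I(G, K) = G/2 + G*K²/2 (I(G, K) = ((K*G)*K + G)/2 = ((G*K)*K + G)/2 = (G*K² + G)/2 = (G + G*K²)/2 = G/2 + G*K²/2)
Z = 4
k(J, C) = 16 (k(J, C) = 4² = 16)
37467/92004 + k(227, I(-17, -20))/((290108/y(-272, 28))) = 37467/92004 + 16/((290108/((28*(-272))))) = 37467*(1/92004) + 16/((290108/(-7616))) = 12489/30668 + 16/((290108*(-1/7616))) = 12489/30668 + 16/(-10361/272) = 12489/30668 + 16*(-272/10361) = 12489/30668 - 4352/10361 = -4068607/317751148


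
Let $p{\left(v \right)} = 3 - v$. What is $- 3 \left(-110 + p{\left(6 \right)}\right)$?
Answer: $339$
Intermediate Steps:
$- 3 \left(-110 + p{\left(6 \right)}\right) = - 3 \left(-110 + \left(3 - 6\right)\right) = - 3 \left(-110 - 3\right) = \left(-3\right) \left(-113\right) = 339$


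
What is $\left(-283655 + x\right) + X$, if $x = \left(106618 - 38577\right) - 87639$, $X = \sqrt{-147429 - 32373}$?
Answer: $-303253 + 3 i \sqrt{19978} \approx -3.0325 \cdot 10^{5} + 424.03 i$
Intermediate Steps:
$X = 3 i \sqrt{19978}$ ($X = \sqrt{-179802} = 3 i \sqrt{19978} \approx 424.03 i$)
$x = -19598$ ($x = 68041 - 87639 = -19598$)
$\left(-283655 + x\right) + X = \left(-283655 - 19598\right) + 3 i \sqrt{19978} = -303253 + 3 i \sqrt{19978}$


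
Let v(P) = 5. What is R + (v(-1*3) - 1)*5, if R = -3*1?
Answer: 17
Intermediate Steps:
R = -3
R + (v(-1*3) - 1)*5 = -3 + (5 - 1)*5 = -3 + 4*5 = -3 + 20 = 17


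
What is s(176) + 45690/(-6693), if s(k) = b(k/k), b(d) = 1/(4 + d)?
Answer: -73919/11155 ≈ -6.6265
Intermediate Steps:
s(k) = ⅕ (s(k) = 1/(4 + k/k) = 1/(4 + 1) = 1/5 = ⅕)
s(176) + 45690/(-6693) = ⅕ + 45690/(-6693) = ⅕ + 45690*(-1/6693) = ⅕ - 15230/2231 = -73919/11155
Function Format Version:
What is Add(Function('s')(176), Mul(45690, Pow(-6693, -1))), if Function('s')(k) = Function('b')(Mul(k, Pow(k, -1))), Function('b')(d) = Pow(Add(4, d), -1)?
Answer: Rational(-73919, 11155) ≈ -6.6265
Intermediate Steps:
Function('s')(k) = Rational(1, 5) (Function('s')(k) = Pow(Add(4, Mul(k, Pow(k, -1))), -1) = Pow(Add(4, 1), -1) = Pow(5, -1) = Rational(1, 5))
Add(Function('s')(176), Mul(45690, Pow(-6693, -1))) = Add(Rational(1, 5), Mul(45690, Pow(-6693, -1))) = Add(Rational(1, 5), Mul(45690, Rational(-1, 6693))) = Add(Rational(1, 5), Rational(-15230, 2231)) = Rational(-73919, 11155)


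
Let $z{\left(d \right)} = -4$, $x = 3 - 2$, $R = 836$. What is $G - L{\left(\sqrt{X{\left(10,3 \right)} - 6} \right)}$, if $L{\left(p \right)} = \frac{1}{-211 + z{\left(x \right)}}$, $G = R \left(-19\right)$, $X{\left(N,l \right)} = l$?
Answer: $- \frac{3415059}{215} \approx -15884.0$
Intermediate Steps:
$x = 1$ ($x = 3 - 2 = 1$)
$G = -15884$ ($G = 836 \left(-19\right) = -15884$)
$L{\left(p \right)} = - \frac{1}{215}$ ($L{\left(p \right)} = \frac{1}{-211 - 4} = \frac{1}{-215} = - \frac{1}{215}$)
$G - L{\left(\sqrt{X{\left(10,3 \right)} - 6} \right)} = -15884 - - \frac{1}{215} = -15884 + \frac{1}{215} = - \frac{3415059}{215}$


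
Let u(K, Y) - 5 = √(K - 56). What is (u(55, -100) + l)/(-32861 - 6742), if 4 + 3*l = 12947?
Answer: -12958/118809 - I/39603 ≈ -0.10907 - 2.5251e-5*I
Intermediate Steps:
l = 12943/3 (l = -4/3 + (⅓)*12947 = -4/3 + 12947/3 = 12943/3 ≈ 4314.3)
u(K, Y) = 5 + √(-56 + K) (u(K, Y) = 5 + √(K - 56) = 5 + √(-56 + K))
(u(55, -100) + l)/(-32861 - 6742) = ((5 + √(-56 + 55)) + 12943/3)/(-32861 - 6742) = ((5 + √(-1)) + 12943/3)/(-39603) = ((5 + I) + 12943/3)*(-1/39603) = (12958/3 + I)*(-1/39603) = -12958/118809 - I/39603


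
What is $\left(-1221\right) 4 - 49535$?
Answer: $-54419$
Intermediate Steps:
$\left(-1221\right) 4 - 49535 = -4884 - 49535 = -54419$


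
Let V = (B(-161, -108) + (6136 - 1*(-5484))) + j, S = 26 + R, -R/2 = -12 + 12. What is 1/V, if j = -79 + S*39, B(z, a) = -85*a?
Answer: 1/21735 ≈ 4.6009e-5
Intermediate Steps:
R = 0 (R = -2*(-12 + 12) = -2*0 = 0)
S = 26 (S = 26 + 0 = 26)
j = 935 (j = -79 + 26*39 = -79 + 1014 = 935)
V = 21735 (V = (-85*(-108) + (6136 - 1*(-5484))) + 935 = (9180 + (6136 + 5484)) + 935 = (9180 + 11620) + 935 = 20800 + 935 = 21735)
1/V = 1/21735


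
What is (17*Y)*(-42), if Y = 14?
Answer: -9996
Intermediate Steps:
(17*Y)*(-42) = (17*14)*(-42) = 238*(-42) = -9996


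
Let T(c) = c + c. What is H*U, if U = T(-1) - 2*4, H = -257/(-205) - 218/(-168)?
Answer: -43933/1722 ≈ -25.513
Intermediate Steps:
T(c) = 2*c
H = 43933/17220 (H = -257*(-1/205) - 218*(-1/168) = 257/205 + 109/84 = 43933/17220 ≈ 2.5513)
U = -10 (U = 2*(-1) - 2*4 = -2 - 8 = -10)
H*U = (43933/17220)*(-10) = -43933/1722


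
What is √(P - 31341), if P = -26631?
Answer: 2*I*√14493 ≈ 240.77*I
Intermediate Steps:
√(P - 31341) = √(-26631 - 31341) = √(-57972) = 2*I*√14493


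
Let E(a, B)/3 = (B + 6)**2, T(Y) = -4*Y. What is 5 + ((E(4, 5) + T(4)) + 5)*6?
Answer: 2117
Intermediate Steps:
E(a, B) = 3*(6 + B)**2 (E(a, B) = 3*(B + 6)**2 = 3*(6 + B)**2)
5 + ((E(4, 5) + T(4)) + 5)*6 = 5 + ((3*(6 + 5)**2 - 4*4) + 5)*6 = 5 + ((3*11**2 - 16) + 5)*6 = 5 + ((3*121 - 16) + 5)*6 = 5 + ((363 - 16) + 5)*6 = 5 + (347 + 5)*6 = 5 + 352*6 = 5 + 2112 = 2117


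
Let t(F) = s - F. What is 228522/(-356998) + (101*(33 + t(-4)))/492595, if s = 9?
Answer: -55455090941/87927714905 ≈ -0.63069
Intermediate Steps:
t(F) = 9 - F
228522/(-356998) + (101*(33 + t(-4)))/492595 = 228522/(-356998) + (101*(33 + (9 - 1*(-4))))/492595 = 228522*(-1/356998) + (101*(33 + (9 + 4)))*(1/492595) = -114261/178499 + (101*(33 + 13))*(1/492595) = -114261/178499 + (101*46)*(1/492595) = -114261/178499 + 4646*(1/492595) = -114261/178499 + 4646/492595 = -55455090941/87927714905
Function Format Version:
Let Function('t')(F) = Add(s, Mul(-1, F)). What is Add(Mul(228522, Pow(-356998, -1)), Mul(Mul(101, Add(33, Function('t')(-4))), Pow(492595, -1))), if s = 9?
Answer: Rational(-55455090941, 87927714905) ≈ -0.63069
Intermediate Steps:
Function('t')(F) = Add(9, Mul(-1, F))
Add(Mul(228522, Pow(-356998, -1)), Mul(Mul(101, Add(33, Function('t')(-4))), Pow(492595, -1))) = Add(Mul(228522, Pow(-356998, -1)), Mul(Mul(101, Add(33, Add(9, Mul(-1, -4)))), Pow(492595, -1))) = Add(Mul(228522, Rational(-1, 356998)), Mul(Mul(101, Add(33, Add(9, 4))), Rational(1, 492595))) = Add(Rational(-114261, 178499), Mul(Mul(101, Add(33, 13)), Rational(1, 492595))) = Add(Rational(-114261, 178499), Mul(Mul(101, 46), Rational(1, 492595))) = Add(Rational(-114261, 178499), Mul(4646, Rational(1, 492595))) = Add(Rational(-114261, 178499), Rational(4646, 492595)) = Rational(-55455090941, 87927714905)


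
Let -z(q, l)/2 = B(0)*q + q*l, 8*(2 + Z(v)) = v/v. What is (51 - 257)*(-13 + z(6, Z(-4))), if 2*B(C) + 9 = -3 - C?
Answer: -16789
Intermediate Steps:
B(C) = -6 - C/2 (B(C) = -9/2 + (-3 - C)/2 = -9/2 + (-3/2 - C/2) = -6 - C/2)
Z(v) = -15/8 (Z(v) = -2 + (v/v)/8 = -2 + (1/8)*1 = -2 + 1/8 = -15/8)
z(q, l) = 12*q - 2*l*q (z(q, l) = -2*((-6 - 1/2*0)*q + q*l) = -2*((-6 + 0)*q + l*q) = -2*(-6*q + l*q) = 12*q - 2*l*q)
(51 - 257)*(-13 + z(6, Z(-4))) = (51 - 257)*(-13 + 2*6*(6 - 1*(-15/8))) = -206*(-13 + 2*6*(6 + 15/8)) = -206*(-13 + 2*6*(63/8)) = -206*(-13 + 189/2) = -206*163/2 = -16789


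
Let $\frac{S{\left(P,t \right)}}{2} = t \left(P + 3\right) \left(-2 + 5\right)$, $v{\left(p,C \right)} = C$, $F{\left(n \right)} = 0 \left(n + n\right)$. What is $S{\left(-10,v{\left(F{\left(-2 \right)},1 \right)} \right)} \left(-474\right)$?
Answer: $19908$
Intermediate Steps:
$F{\left(n \right)} = 0$ ($F{\left(n \right)} = 0 \cdot 2 n = 0$)
$S{\left(P,t \right)} = 6 t \left(3 + P\right)$ ($S{\left(P,t \right)} = 2 t \left(P + 3\right) \left(-2 + 5\right) = 2 t \left(3 + P\right) 3 = 2 \cdot 3 t \left(3 + P\right) = 6 t \left(3 + P\right)$)
$S{\left(-10,v{\left(F{\left(-2 \right)},1 \right)} \right)} \left(-474\right) = 6 \cdot 1 \left(3 - 10\right) \left(-474\right) = 6 \cdot 1 \left(-7\right) \left(-474\right) = \left(-42\right) \left(-474\right) = 19908$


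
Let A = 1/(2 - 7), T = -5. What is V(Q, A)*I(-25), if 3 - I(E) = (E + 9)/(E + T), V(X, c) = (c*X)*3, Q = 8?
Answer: -296/25 ≈ -11.840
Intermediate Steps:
A = -1/5 (A = 1/(-5) = -1/5 ≈ -0.20000)
V(X, c) = 3*X*c (V(X, c) = (X*c)*3 = 3*X*c)
I(E) = 3 - (9 + E)/(-5 + E) (I(E) = 3 - (E + 9)/(E - 5) = 3 - (9 + E)/(-5 + E))
V(Q, A)*I(-25) = (3*8*(-1/5))*(2*(-12 - 25)/(-5 - 25)) = -48*(-37)/(5*(-30)) = -48*(-1)*(-37)/(5*30) = -24/5*37/15 = -296/25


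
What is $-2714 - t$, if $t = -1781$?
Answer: $-933$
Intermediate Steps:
$-2714 - t = -2714 - -1781 = -2714 + 1781 = -933$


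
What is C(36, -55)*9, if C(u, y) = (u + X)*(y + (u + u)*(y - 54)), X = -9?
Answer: -1920429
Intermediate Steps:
C(u, y) = (-9 + u)*(y + 2*u*(-54 + y)) (C(u, y) = (u - 9)*(y + (u + u)*(y - 54)) = (-9 + u)*(y + (2*u)*(-54 + y)) = (-9 + u)*(y + 2*u*(-54 + y)))
C(36, -55)*9 = (-108*36**2 - 9*(-55) + 972*36 - 17*36*(-55) + 2*(-55)*36**2)*9 = (-108*1296 + 495 + 34992 + 33660 + 2*(-55)*1296)*9 = (-139968 + 495 + 34992 + 33660 - 142560)*9 = -213381*9 = -1920429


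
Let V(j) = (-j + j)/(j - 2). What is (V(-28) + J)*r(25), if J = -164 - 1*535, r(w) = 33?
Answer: -23067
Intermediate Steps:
J = -699 (J = -164 - 535 = -699)
V(j) = 0 (V(j) = 0/(-2 + j) = 0)
(V(-28) + J)*r(25) = (0 - 699)*33 = -699*33 = -23067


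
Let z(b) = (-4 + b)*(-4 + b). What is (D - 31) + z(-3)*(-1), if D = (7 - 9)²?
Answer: -76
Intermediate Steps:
z(b) = (-4 + b)²
D = 4 (D = (-2)² = 4)
(D - 31) + z(-3)*(-1) = (4 - 31) + (-4 - 3)²*(-1) = -27 + (-7)²*(-1) = -27 + 49*(-1) = -27 - 49 = -76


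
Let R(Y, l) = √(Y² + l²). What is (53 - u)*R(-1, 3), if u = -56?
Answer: 109*√10 ≈ 344.69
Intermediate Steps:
(53 - u)*R(-1, 3) = (53 - 1*(-56))*√((-1)² + 3²) = (53 + 56)*√(1 + 9) = 109*√10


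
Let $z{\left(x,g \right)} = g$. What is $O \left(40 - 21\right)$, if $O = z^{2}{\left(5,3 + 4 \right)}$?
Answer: $931$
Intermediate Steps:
$O = 49$ ($O = \left(3 + 4\right)^{2} = 7^{2} = 49$)
$O \left(40 - 21\right) = 49 \left(40 - 21\right) = 49 \cdot 19 = 931$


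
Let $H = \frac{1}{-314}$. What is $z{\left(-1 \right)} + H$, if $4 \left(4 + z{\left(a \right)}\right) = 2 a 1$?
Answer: $- \frac{707}{157} \approx -4.5032$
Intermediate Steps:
$H = - \frac{1}{314} \approx -0.0031847$
$z{\left(a \right)} = -4 + \frac{a}{2}$ ($z{\left(a \right)} = -4 + \frac{2 a 1}{4} = -4 + \frac{2 a}{4} = -4 + \frac{a}{2}$)
$z{\left(-1 \right)} + H = \left(-4 + \frac{1}{2} \left(-1\right)\right) - \frac{1}{314} = \left(-4 - \frac{1}{2}\right) - \frac{1}{314} = - \frac{9}{2} - \frac{1}{314} = - \frac{707}{157}$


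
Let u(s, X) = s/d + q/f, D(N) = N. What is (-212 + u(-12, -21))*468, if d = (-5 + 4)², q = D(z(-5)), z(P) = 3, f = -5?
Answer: -525564/5 ≈ -1.0511e+5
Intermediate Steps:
q = 3
d = 1 (d = (-1)² = 1)
u(s, X) = -⅗ + s (u(s, X) = s/1 + 3/(-5) = s*1 + 3*(-⅕) = s - ⅗ = -⅗ + s)
(-212 + u(-12, -21))*468 = (-212 + (-⅗ - 12))*468 = (-212 - 63/5)*468 = -1123/5*468 = -525564/5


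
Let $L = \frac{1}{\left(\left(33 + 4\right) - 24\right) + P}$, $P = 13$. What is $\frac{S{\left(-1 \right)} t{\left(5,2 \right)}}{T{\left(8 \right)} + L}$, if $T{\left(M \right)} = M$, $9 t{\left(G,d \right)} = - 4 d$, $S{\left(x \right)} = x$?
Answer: $\frac{208}{1881} \approx 0.11058$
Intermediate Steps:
$t{\left(G,d \right)} = - \frac{4 d}{9}$ ($t{\left(G,d \right)} = \frac{\left(-4\right) d}{9} = - \frac{4 d}{9}$)
$L = \frac{1}{26}$ ($L = \frac{1}{\left(\left(33 + 4\right) - 24\right) + 13} = \frac{1}{\left(37 - 24\right) + 13} = \frac{1}{13 + 13} = \frac{1}{26} \approx 0.038462$)
$\frac{S{\left(-1 \right)} t{\left(5,2 \right)}}{T{\left(8 \right)} + L} = \frac{\left(-1\right) \left(\left(- \frac{4}{9}\right) 2\right)}{8 + \frac{1}{26}} = \frac{\left(-1\right) \left(- \frac{8}{9}\right)}{\frac{209}{26}} = \frac{8}{9} \cdot \frac{26}{209} = \frac{208}{1881}$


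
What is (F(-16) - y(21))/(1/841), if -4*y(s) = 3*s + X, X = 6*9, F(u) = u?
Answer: 44573/4 ≈ 11143.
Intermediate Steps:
X = 54
y(s) = -27/2 - 3*s/4 (y(s) = -(3*s + 54)/4 = -(54 + 3*s)/4 = -27/2 - 3*s/4)
(F(-16) - y(21))/(1/841) = (-16 - (-27/2 - 3/4*21))/(1/841) = (-16 - (-27/2 - 63/4))/(1/841) = (-16 - 1*(-117/4))*841 = (-16 + 117/4)*841 = (53/4)*841 = 44573/4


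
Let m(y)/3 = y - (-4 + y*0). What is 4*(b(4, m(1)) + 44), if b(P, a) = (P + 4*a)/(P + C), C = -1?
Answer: 784/3 ≈ 261.33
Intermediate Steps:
m(y) = 12 + 3*y (m(y) = 3*(y - (-4 + y*0)) = 3*(y - (-4 + 0)) = 3*(y - 1*(-4)) = 3*(y + 4) = 3*(4 + y) = 12 + 3*y)
b(P, a) = (P + 4*a)/(-1 + P) (b(P, a) = (P + 4*a)/(P - 1) = (P + 4*a)/(-1 + P))
4*(b(4, m(1)) + 44) = 4*((4 + 4*(12 + 3*1))/(-1 + 4) + 44) = 4*((4 + 4*(12 + 3))/3 + 44) = 4*((4 + 4*15)/3 + 44) = 4*((4 + 60)/3 + 44) = 4*((1/3)*64 + 44) = 4*(64/3 + 44) = 4*(196/3) = 784/3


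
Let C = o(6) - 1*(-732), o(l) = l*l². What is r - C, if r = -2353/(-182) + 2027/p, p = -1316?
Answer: -176083/188 ≈ -936.61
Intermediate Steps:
o(l) = l³
C = 948 (C = 6³ - 1*(-732) = 216 + 732 = 948)
r = 2141/188 (r = -2353/(-182) + 2027/(-1316) = -2353*(-1/182) + 2027*(-1/1316) = 181/14 - 2027/1316 = 2141/188 ≈ 11.388)
r - C = 2141/188 - 1*948 = 2141/188 - 948 = -176083/188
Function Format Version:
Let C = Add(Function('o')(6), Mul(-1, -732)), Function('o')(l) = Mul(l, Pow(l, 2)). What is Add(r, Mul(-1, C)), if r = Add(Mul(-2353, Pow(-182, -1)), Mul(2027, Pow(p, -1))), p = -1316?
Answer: Rational(-176083, 188) ≈ -936.61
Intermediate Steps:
Function('o')(l) = Pow(l, 3)
C = 948 (C = Add(Pow(6, 3), Mul(-1, -732)) = Add(216, 732) = 948)
r = Rational(2141, 188) (r = Add(Mul(-2353, Pow(-182, -1)), Mul(2027, Pow(-1316, -1))) = Add(Mul(-2353, Rational(-1, 182)), Mul(2027, Rational(-1, 1316))) = Add(Rational(181, 14), Rational(-2027, 1316)) = Rational(2141, 188) ≈ 11.388)
Add(r, Mul(-1, C)) = Add(Rational(2141, 188), Mul(-1, 948)) = Add(Rational(2141, 188), -948) = Rational(-176083, 188)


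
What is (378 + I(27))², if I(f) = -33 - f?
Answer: 101124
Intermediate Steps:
(378 + I(27))² = (378 + (-33 - 1*27))² = (378 + (-33 - 27))² = (378 - 60)² = 318² = 101124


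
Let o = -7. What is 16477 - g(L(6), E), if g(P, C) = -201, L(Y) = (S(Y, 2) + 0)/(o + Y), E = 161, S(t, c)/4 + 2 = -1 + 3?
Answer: 16678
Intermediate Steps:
S(t, c) = 0 (S(t, c) = -8 + 4*(-1 + 3) = -8 + 4*2 = -8 + 8 = 0)
L(Y) = 0 (L(Y) = (0 + 0)/(-7 + Y) = 0/(-7 + Y) = 0)
16477 - g(L(6), E) = 16477 - 1*(-201) = 16477 + 201 = 16678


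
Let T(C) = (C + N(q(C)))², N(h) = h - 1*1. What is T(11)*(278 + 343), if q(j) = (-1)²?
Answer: 75141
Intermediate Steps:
q(j) = 1
N(h) = -1 + h (N(h) = h - 1 = -1 + h)
T(C) = C² (T(C) = (C + (-1 + 1))² = (C + 0)² = C²)
T(11)*(278 + 343) = 11²*(278 + 343) = 121*621 = 75141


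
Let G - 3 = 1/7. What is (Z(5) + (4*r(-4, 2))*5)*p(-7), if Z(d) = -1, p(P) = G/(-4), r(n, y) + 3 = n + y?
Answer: 1111/14 ≈ 79.357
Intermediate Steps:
G = 22/7 (G = 3 + 1/7 = 22/7 ≈ 3.1429)
r(n, y) = -3 + n + y (r(n, y) = -3 + (n + y) = -3 + n + y)
p(P) = -11/14 (p(P) = (22/7)/(-4) = (22/7)*(-1/4) = -11/14)
(Z(5) + (4*r(-4, 2))*5)*p(-7) = (-1 + (4*(-3 - 4 + 2))*5)*(-11/14) = (-1 + (4*(-5))*5)*(-11/14) = (-1 - 20*5)*(-11/14) = (-1 - 100)*(-11/14) = -101*(-11/14) = 1111/14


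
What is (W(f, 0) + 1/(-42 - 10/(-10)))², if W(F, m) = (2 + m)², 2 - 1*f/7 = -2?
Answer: 26569/1681 ≈ 15.805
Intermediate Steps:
f = 28 (f = 14 - 7*(-2) = 14 + 14 = 28)
(W(f, 0) + 1/(-42 - 10/(-10)))² = ((2 + 0)² + 1/(-42 - 10/(-10)))² = (2² + 1/(-42 - 10*(-1)/10))² = (4 + 1/(-42 - 1*(-1)))² = (4 + 1/(-42 + 1))² = (4 + 1/(-41))² = (4 - 1/41)² = (163/41)² = 26569/1681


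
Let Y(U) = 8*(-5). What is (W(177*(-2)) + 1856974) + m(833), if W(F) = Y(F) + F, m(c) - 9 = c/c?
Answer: 1856590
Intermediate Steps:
Y(U) = -40
m(c) = 10 (m(c) = 9 + c/c = 9 + 1 = 10)
W(F) = -40 + F
(W(177*(-2)) + 1856974) + m(833) = ((-40 + 177*(-2)) + 1856974) + 10 = ((-40 - 354) + 1856974) + 10 = (-394 + 1856974) + 10 = 1856580 + 10 = 1856590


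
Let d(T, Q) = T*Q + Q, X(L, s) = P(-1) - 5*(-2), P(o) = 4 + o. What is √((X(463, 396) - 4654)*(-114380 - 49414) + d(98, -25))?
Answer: 27*√1042751 ≈ 27571.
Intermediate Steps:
X(L, s) = 13 (X(L, s) = (4 - 1) - 5*(-2) = 3 + 10 = 13)
d(T, Q) = Q + Q*T (d(T, Q) = Q*T + Q = Q + Q*T)
√((X(463, 396) - 4654)*(-114380 - 49414) + d(98, -25)) = √((13 - 4654)*(-114380 - 49414) - 25*(1 + 98)) = √(-4641*(-163794) - 25*99) = √(760167954 - 2475) = √760165479 = 27*√1042751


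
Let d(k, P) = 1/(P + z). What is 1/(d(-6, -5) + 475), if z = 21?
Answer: 16/7601 ≈ 0.0021050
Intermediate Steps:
d(k, P) = 1/(21 + P) (d(k, P) = 1/(P + 21) = 1/(21 + P))
1/(d(-6, -5) + 475) = 1/(1/(21 - 5) + 475) = 1/(1/16 + 475) = 1/(7601/16) = 16/7601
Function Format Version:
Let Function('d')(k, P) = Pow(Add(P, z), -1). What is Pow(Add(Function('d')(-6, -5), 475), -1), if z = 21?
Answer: Rational(16, 7601) ≈ 0.0021050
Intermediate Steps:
Function('d')(k, P) = Pow(Add(21, P), -1) (Function('d')(k, P) = Pow(Add(P, 21), -1) = Pow(Add(21, P), -1))
Pow(Add(Function('d')(-6, -5), 475), -1) = Pow(Add(Pow(Add(21, -5), -1), 475), -1) = Pow(Add(Pow(16, -1), 475), -1) = Pow(Add(Rational(1, 16), 475), -1) = Pow(Rational(7601, 16), -1) = Rational(16, 7601)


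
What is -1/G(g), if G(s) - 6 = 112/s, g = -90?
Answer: -45/214 ≈ -0.21028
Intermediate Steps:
G(s) = 6 + 112/s
-1/G(g) = -1/(6 + 112/(-90)) = -1/(6 + 112*(-1/90)) = -1/(6 - 56/45) = -1/214/45 = -1*45/214 = -45/214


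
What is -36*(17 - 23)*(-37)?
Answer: -7992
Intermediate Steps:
-36*(17 - 23)*(-37) = -36*(-6)*(-37) = 216*(-37) = -7992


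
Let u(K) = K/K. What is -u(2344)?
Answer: -1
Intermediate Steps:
u(K) = 1
-u(2344) = -1*1 = -1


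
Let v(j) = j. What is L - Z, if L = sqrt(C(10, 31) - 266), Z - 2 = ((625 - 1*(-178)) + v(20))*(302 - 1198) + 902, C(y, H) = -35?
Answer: 736504 + I*sqrt(301) ≈ 7.365e+5 + 17.349*I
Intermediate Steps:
Z = -736504 (Z = 2 + (((625 - 1*(-178)) + 20)*(302 - 1198) + 902) = 2 + (((625 + 178) + 20)*(-896) + 902) = 2 + ((803 + 20)*(-896) + 902) = 2 + (823*(-896) + 902) = 2 + (-737408 + 902) = 2 - 736506 = -736504)
L = I*sqrt(301) (L = sqrt(-35 - 266) = sqrt(-301) = I*sqrt(301) ≈ 17.349*I)
L - Z = I*sqrt(301) - 1*(-736504) = I*sqrt(301) + 736504 = 736504 + I*sqrt(301)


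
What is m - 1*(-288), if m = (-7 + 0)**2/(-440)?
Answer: 126671/440 ≈ 287.89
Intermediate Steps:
m = -49/440 (m = (-7)**2*(-1/440) = 49*(-1/440) = -49/440 ≈ -0.11136)
m - 1*(-288) = -49/440 - 1*(-288) = -49/440 + 288 = 126671/440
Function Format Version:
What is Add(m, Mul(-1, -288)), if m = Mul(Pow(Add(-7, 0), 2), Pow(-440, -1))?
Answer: Rational(126671, 440) ≈ 287.89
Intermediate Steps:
m = Rational(-49, 440) (m = Mul(Pow(-7, 2), Rational(-1, 440)) = Mul(49, Rational(-1, 440)) = Rational(-49, 440) ≈ -0.11136)
Add(m, Mul(-1, -288)) = Add(Rational(-49, 440), Mul(-1, -288)) = Add(Rational(-49, 440), 288) = Rational(126671, 440)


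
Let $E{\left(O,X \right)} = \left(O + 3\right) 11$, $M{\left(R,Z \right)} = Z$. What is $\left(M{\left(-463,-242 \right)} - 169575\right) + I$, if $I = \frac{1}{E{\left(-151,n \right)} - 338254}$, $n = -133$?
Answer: $- \frac{57717741595}{339882} \approx -1.6982 \cdot 10^{5}$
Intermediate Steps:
$E{\left(O,X \right)} = 33 + 11 O$ ($E{\left(O,X \right)} = \left(3 + O\right) 11 = 33 + 11 O$)
$I = - \frac{1}{339882}$ ($I = \frac{1}{\left(33 + 11 \left(-151\right)\right) - 338254} = \frac{1}{\left(33 - 1661\right) - 338254} = \frac{1}{-1628 - 338254} = \frac{1}{-339882} = - \frac{1}{339882} \approx -2.9422 \cdot 10^{-6}$)
$\left(M{\left(-463,-242 \right)} - 169575\right) + I = \left(-242 - 169575\right) - \frac{1}{339882} = -169817 - \frac{1}{339882} = - \frac{57717741595}{339882}$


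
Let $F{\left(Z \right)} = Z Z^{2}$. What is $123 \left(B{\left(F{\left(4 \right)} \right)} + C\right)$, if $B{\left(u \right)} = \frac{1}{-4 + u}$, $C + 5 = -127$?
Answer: $- \frac{324679}{20} \approx -16234.0$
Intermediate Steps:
$C = -132$ ($C = -5 - 127 = -132$)
$F{\left(Z \right)} = Z^{3}$
$123 \left(B{\left(F{\left(4 \right)} \right)} + C\right) = 123 \left(\frac{1}{-4 + 4^{3}} - 132\right) = 123 \left(\frac{1}{-4 + 64} - 132\right) = 123 \left(\frac{1}{60} - 132\right) = 123 \left(- \frac{7919}{60}\right) = - \frac{324679}{20}$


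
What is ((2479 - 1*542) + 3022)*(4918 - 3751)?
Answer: 5787153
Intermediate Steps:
((2479 - 1*542) + 3022)*(4918 - 3751) = ((2479 - 542) + 3022)*1167 = (1937 + 3022)*1167 = 4959*1167 = 5787153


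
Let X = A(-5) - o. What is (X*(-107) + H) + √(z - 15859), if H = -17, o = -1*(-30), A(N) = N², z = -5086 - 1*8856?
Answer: 518 + I*√29801 ≈ 518.0 + 172.63*I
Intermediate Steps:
z = -13942 (z = -5086 - 8856 = -13942)
o = 30
X = -5 (X = (-5)² - 1*30 = 25 - 30 = -5)
(X*(-107) + H) + √(z - 15859) = (-5*(-107) - 17) + √(-13942 - 15859) = (535 - 17) + √(-29801) = 518 + I*√29801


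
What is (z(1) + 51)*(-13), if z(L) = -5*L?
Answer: -598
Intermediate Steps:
(z(1) + 51)*(-13) = (-5*1 + 51)*(-13) = (-5 + 51)*(-13) = 46*(-13) = -598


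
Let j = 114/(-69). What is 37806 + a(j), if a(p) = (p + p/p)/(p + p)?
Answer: 2873271/76 ≈ 37806.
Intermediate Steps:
j = -38/23 (j = 114*(-1/69) = -38/23 ≈ -1.6522)
a(p) = (1 + p)/(2*p) (a(p) = (p + 1)/((2*p)) = (1 + p)*(1/(2*p)) = (1 + p)/(2*p))
37806 + a(j) = 37806 + (1 - 38/23)/(2*(-38/23)) = 37806 + (½)*(-23/38)*(-15/23) = 37806 + 15/76 = 2873271/76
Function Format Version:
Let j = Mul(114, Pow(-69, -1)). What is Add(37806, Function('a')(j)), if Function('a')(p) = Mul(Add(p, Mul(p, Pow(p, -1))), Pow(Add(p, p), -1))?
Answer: Rational(2873271, 76) ≈ 37806.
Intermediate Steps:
j = Rational(-38, 23) (j = Mul(114, Rational(-1, 69)) = Rational(-38, 23) ≈ -1.6522)
Function('a')(p) = Mul(Rational(1, 2), Pow(p, -1), Add(1, p)) (Function('a')(p) = Mul(Add(p, 1), Pow(Mul(2, p), -1)) = Mul(Add(1, p), Mul(Rational(1, 2), Pow(p, -1))) = Mul(Rational(1, 2), Pow(p, -1), Add(1, p)))
Add(37806, Function('a')(j)) = Add(37806, Mul(Rational(1, 2), Pow(Rational(-38, 23), -1), Add(1, Rational(-38, 23)))) = Add(37806, Mul(Rational(1, 2), Rational(-23, 38), Rational(-15, 23))) = Add(37806, Rational(15, 76)) = Rational(2873271, 76)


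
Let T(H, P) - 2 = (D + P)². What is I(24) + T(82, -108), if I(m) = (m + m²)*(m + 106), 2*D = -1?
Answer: 359097/4 ≈ 89774.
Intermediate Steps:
D = -½ (D = (½)*(-1) = -½ ≈ -0.50000)
T(H, P) = 2 + (-½ + P)²
I(m) = (106 + m)*(m + m²) (I(m) = (m + m²)*(106 + m) = (106 + m)*(m + m²))
I(24) + T(82, -108) = 24*(106 + 24² + 107*24) + (9/4 + (-108)² - 1*(-108)) = 24*(106 + 576 + 2568) + (9/4 + 11664 + 108) = 24*3250 + 47097/4 = 78000 + 47097/4 = 359097/4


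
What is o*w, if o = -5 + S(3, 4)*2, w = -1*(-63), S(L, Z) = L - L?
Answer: -315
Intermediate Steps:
S(L, Z) = 0
w = 63
o = -5 (o = -5 + 0*2 = -5 + 0 = -5)
o*w = -5*63 = -315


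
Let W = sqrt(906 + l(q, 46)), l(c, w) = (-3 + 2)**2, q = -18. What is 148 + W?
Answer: 148 + sqrt(907) ≈ 178.12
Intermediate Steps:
l(c, w) = 1 (l(c, w) = (-1)**2 = 1)
W = sqrt(907) (W = sqrt(906 + 1) = sqrt(907) ≈ 30.116)
148 + W = 148 + sqrt(907)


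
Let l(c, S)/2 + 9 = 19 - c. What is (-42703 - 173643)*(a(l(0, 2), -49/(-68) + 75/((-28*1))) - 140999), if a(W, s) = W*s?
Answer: 3631051961186/119 ≈ 3.0513e+10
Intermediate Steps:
l(c, S) = 20 - 2*c (l(c, S) = -18 + 2*(19 - c) = -18 + (38 - 2*c) = 20 - 2*c)
(-42703 - 173643)*(a(l(0, 2), -49/(-68) + 75/((-28*1))) - 140999) = (-42703 - 173643)*((20 - 2*0)*(-49/(-68) + 75/((-28*1))) - 140999) = -216346*((20 + 0)*(-49*(-1/68) + 75/(-28)) - 140999) = -216346*(20*(49/68 + 75*(-1/28)) - 140999) = -216346*(20*(49/68 - 75/28) - 140999) = -216346*(20*(-233/119) - 140999) = -216346*(-4660/119 - 140999) = -216346*(-16783541/119) = 3631051961186/119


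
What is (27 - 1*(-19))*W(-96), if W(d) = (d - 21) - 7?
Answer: -5704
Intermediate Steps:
W(d) = -28 + d (W(d) = (-21 + d) - 7 = -28 + d)
(27 - 1*(-19))*W(-96) = (27 - 1*(-19))*(-28 - 96) = (27 + 19)*(-124) = 46*(-124) = -5704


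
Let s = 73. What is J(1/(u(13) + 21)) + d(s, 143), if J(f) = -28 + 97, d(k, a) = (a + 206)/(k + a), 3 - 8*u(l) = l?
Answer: 15253/216 ≈ 70.616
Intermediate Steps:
u(l) = 3/8 - l/8
d(k, a) = (206 + a)/(a + k)
J(f) = 69
J(1/(u(13) + 21)) + d(s, 143) = 69 + (206 + 143)/(143 + 73) = 69 + 349/216 = 15253/216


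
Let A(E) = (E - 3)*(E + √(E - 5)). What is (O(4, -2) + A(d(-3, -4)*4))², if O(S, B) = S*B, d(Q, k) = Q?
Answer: 25759 - 5160*I*√17 ≈ 25759.0 - 21275.0*I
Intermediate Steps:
O(S, B) = B*S
A(E) = (-3 + E)*(E + √(-5 + E))
(O(4, -2) + A(d(-3, -4)*4))² = (-2*4 + ((-3*4)² - (-9)*4 - 3*√(-5 - 3*4) + (-3*4)*√(-5 - 3*4)))² = (-8 + ((-12)² - 3*(-12) - 3*√(-5 - 12) - 12*√(-5 - 12)))² = (-8 + (144 + 36 - 3*I*√17 - 12*I*√17))² = (-8 + (180 - 15*I*√17))² = (172 - 15*I*√17)²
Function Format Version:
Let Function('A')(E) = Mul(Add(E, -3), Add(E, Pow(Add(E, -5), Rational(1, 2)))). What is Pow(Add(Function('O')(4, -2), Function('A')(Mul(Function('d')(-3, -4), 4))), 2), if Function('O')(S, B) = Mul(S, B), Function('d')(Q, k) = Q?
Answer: Add(25759, Mul(-5160, I, Pow(17, Rational(1, 2)))) ≈ Add(25759., Mul(-21275., I))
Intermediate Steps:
Function('O')(S, B) = Mul(B, S)
Function('A')(E) = Mul(Add(-3, E), Add(E, Pow(Add(-5, E), Rational(1, 2))))
Pow(Add(Function('O')(4, -2), Function('A')(Mul(Function('d')(-3, -4), 4))), 2) = Pow(Add(Mul(-2, 4), Add(Pow(Mul(-3, 4), 2), Mul(-3, Mul(-3, 4)), Mul(-3, Pow(Add(-5, Mul(-3, 4)), Rational(1, 2))), Mul(Mul(-3, 4), Pow(Add(-5, Mul(-3, 4)), Rational(1, 2))))), 2) = Pow(Add(-8, Add(Pow(-12, 2), Mul(-3, -12), Mul(-3, Pow(Add(-5, -12), Rational(1, 2))), Mul(-12, Pow(Add(-5, -12), Rational(1, 2))))), 2) = Pow(Add(-8, Add(144, 36, Mul(-3, Pow(-17, Rational(1, 2))), Mul(-12, Pow(-17, Rational(1, 2))))), 2) = Pow(Add(-8, Add(144, 36, Mul(-3, Mul(I, Pow(17, Rational(1, 2)))), Mul(-12, Mul(I, Pow(17, Rational(1, 2)))))), 2) = Pow(Add(-8, Add(144, 36, Mul(-3, I, Pow(17, Rational(1, 2))), Mul(-12, I, Pow(17, Rational(1, 2))))), 2) = Pow(Add(-8, Add(180, Mul(-15, I, Pow(17, Rational(1, 2))))), 2) = Pow(Add(172, Mul(-15, I, Pow(17, Rational(1, 2)))), 2)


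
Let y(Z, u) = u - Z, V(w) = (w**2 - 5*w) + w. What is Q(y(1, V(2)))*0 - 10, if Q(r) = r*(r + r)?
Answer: -10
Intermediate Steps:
V(w) = w**2 - 4*w
Q(r) = 2*r**2 (Q(r) = r*(2*r) = 2*r**2)
Q(y(1, V(2)))*0 - 10 = (2*(2*(-4 + 2) - 1*1)**2)*0 - 10 = (2*(2*(-2) - 1)**2)*0 - 10 = (2*(-4 - 1)**2)*0 - 10 = (2*(-5)**2)*0 - 10 = (2*25)*0 - 10 = 50*0 - 10 = 0 - 10 = -10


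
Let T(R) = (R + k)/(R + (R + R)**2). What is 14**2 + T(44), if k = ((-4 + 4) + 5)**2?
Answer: 508839/2596 ≈ 196.01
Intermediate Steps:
k = 25 (k = (0 + 5)**2 = 5**2 = 25)
T(R) = (25 + R)/(R + 4*R**2) (T(R) = (R + 25)/(R + (R + R)**2) = (25 + R)/(R + (2*R)**2) = (25 + R)/(R + 4*R**2))
14**2 + T(44) = 14**2 + (25 + 44)/(44*(1 + 4*44)) = 196 + (1/44)*69/(1 + 176) = 196 + (1/44)*69/177 = 196 + (1/44)*(1/177)*69 = 196 + 23/2596 = 508839/2596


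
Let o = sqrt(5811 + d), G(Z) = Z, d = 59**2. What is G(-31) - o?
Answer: -31 - 2*sqrt(2323) ≈ -127.40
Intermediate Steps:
d = 3481
o = 2*sqrt(2323) (o = sqrt(5811 + 3481) = sqrt(9292) = 2*sqrt(2323) ≈ 96.395)
G(-31) - o = -31 - 2*sqrt(2323)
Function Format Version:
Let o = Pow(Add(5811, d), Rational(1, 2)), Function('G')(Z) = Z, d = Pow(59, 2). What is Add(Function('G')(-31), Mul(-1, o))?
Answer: Add(-31, Mul(-2, Pow(2323, Rational(1, 2)))) ≈ -127.40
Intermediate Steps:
d = 3481
o = Mul(2, Pow(2323, Rational(1, 2))) (o = Pow(Add(5811, 3481), Rational(1, 2)) = Pow(9292, Rational(1, 2)) = Mul(2, Pow(2323, Rational(1, 2))) ≈ 96.395)
Add(Function('G')(-31), Mul(-1, o)) = Add(-31, Mul(-1, Mul(2, Pow(2323, Rational(1, 2))))) = Add(-31, Mul(-2, Pow(2323, Rational(1, 2))))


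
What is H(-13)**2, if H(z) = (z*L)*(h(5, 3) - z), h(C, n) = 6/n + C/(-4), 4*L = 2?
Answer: 511225/64 ≈ 7987.9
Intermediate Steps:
L = 1/2 (L = (1/4)*2 = 1/2 ≈ 0.50000)
h(C, n) = 6/n - C/4 (h(C, n) = 6/n + C*(-1/4) = 6/n - C/4)
H(z) = z*(3/4 - z)/2 (H(z) = (z*(1/2))*((6/3 - 1/4*5) - z) = (z/2)*((6*(1/3) - 5/4) - z) = (z/2)*((2 - 5/4) - z) = (z/2)*(3/4 - z) = z*(3/4 - z)/2)
H(-13)**2 = ((1/8)*(-13)*(3 - 4*(-13)))**2 = ((1/8)*(-13)*(3 + 52))**2 = ((1/8)*(-13)*55)**2 = (-715/8)**2 = 511225/64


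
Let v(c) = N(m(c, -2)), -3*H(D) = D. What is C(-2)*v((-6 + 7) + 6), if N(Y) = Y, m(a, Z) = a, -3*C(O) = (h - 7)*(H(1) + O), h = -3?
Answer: -490/9 ≈ -54.444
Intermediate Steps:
H(D) = -D/3
C(O) = -10/9 + 10*O/3 (C(O) = -(-3 - 7)*(-1/3*1 + O)/3 = -(-10)*(-1/3 + O)/3 = -(10/3 - 10*O)/3 = -10/9 + 10*O/3)
v(c) = c
C(-2)*v((-6 + 7) + 6) = (-10/9 + (10/3)*(-2))*((-6 + 7) + 6) = (-10/9 - 20/3)*(1 + 6) = -70/9*7 = -490/9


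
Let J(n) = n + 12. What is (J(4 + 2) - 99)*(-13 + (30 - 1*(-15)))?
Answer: -2592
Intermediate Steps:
J(n) = 12 + n
(J(4 + 2) - 99)*(-13 + (30 - 1*(-15))) = ((12 + (4 + 2)) - 99)*(-13 + (30 - 1*(-15))) = ((12 + 6) - 99)*(-13 + (30 + 15)) = (18 - 99)*(-13 + 45) = -81*32 = -2592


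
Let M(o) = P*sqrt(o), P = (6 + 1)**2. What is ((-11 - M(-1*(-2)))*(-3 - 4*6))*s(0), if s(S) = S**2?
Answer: 0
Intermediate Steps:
P = 49 (P = 7**2 = 49)
M(o) = 49*sqrt(o)
((-11 - M(-1*(-2)))*(-3 - 4*6))*s(0) = ((-11 - 49*sqrt(-1*(-2)))*(-3 - 4*6))*0**2 = ((-11 - 49*sqrt(2))*(-3 - 24))*0 = ((-11 - 49*sqrt(2))*(-27))*0 = (297 + 1323*sqrt(2))*0 = 0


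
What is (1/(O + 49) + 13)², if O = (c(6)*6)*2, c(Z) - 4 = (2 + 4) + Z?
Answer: 9821956/58081 ≈ 169.11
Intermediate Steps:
c(Z) = 10 + Z (c(Z) = 4 + ((2 + 4) + Z) = 4 + (6 + Z) = 10 + Z)
O = 192 (O = ((10 + 6)*6)*2 = (16*6)*2 = 96*2 = 192)
(1/(O + 49) + 13)² = (1/(192 + 49) + 13)² = (1/241 + 13)² = (3134/241)² = 9821956/58081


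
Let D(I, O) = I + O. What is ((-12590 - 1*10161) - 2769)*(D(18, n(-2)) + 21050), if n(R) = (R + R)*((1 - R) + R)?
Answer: -537553280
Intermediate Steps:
n(R) = 2*R (n(R) = (2*R)*1 = 2*R)
((-12590 - 1*10161) - 2769)*(D(18, n(-2)) + 21050) = ((-12590 - 1*10161) - 2769)*((18 + 2*(-2)) + 21050) = ((-12590 - 10161) - 2769)*((18 - 4) + 21050) = (-22751 - 2769)*(14 + 21050) = -25520*21064 = -537553280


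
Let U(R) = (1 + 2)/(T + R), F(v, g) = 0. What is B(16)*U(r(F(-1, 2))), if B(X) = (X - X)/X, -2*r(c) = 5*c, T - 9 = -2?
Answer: 0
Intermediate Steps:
T = 7 (T = 9 - 2 = 7)
r(c) = -5*c/2
B(X) = 0 (B(X) = 0/X = 0)
U(R) = 3/(7 + R) (U(R) = (1 + 2)/(7 + R) = 3/(7 + R))
B(16)*U(r(F(-1, 2))) = 0*(3/(7 - 5/2*0)) = 0*(3/(7 + 0)) = 0*(3/7) = 0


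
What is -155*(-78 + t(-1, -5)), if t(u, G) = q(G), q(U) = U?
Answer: 12865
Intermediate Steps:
t(u, G) = G
-155*(-78 + t(-1, -5)) = -155*(-78 - 5) = -155*(-83) = 12865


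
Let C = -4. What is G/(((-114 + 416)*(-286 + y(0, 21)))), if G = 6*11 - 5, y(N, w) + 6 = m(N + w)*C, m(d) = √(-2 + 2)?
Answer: -61/88184 ≈ -0.00069174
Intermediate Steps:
m(d) = 0 (m(d) = √0 = 0)
y(N, w) = -6 (y(N, w) = -6 + 0*(-4) = -6 + 0 = -6)
G = 61 (G = 66 - 5 = 61)
G/(((-114 + 416)*(-286 + y(0, 21)))) = 61/(((-114 + 416)*(-286 - 6))) = 61/((302*(-292))) = 61/(-88184) = 61*(-1/88184) = -61/88184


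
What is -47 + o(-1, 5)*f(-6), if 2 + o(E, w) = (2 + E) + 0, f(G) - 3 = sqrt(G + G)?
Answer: -50 - 2*I*sqrt(3) ≈ -50.0 - 3.4641*I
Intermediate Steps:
f(G) = 3 + sqrt(2)*sqrt(G) (f(G) = 3 + sqrt(G + G) = 3 + sqrt(2*G) = 3 + sqrt(2)*sqrt(G))
o(E, w) = E (o(E, w) = -2 + ((2 + E) + 0) = -2 + (2 + E) = E)
-47 + o(-1, 5)*f(-6) = -47 - (3 + sqrt(2)*sqrt(-6)) = -47 - (3 + sqrt(2)*(I*sqrt(6))) = -47 - (3 + 2*I*sqrt(3)) = -47 + (-3 - 2*I*sqrt(3)) = -50 - 2*I*sqrt(3)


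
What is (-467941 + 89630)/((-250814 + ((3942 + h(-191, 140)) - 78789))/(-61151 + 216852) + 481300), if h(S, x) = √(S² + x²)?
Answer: -4414136383023162461029/5615788620030711422240 + 58903401011*√56081/5615788620030711422240 ≈ -0.78602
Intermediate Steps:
(-467941 + 89630)/((-250814 + ((3942 + h(-191, 140)) - 78789))/(-61151 + 216852) + 481300) = (-467941 + 89630)/((-250814 + ((3942 + √((-191)² + 140²)) - 78789))/(-61151 + 216852) + 481300) = -378311/((-250814 + ((3942 + √(36481 + 19600)) - 78789))/155701 + 481300) = -378311/((-250814 + ((3942 + √56081) - 78789))*(1/155701) + 481300) = -378311/((-250814 + (-74847 + √56081))*(1/155701) + 481300) = -378311/((-325661 + √56081)*(1/155701) + 481300) = -378311/((-46523/22243 + √56081/155701) + 481300) = -378311/(10705509377/22243 + √56081/155701)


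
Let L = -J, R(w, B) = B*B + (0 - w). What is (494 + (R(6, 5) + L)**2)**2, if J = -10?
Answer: 1782225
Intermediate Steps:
R(w, B) = B**2 - w
L = 10 (L = -1*(-10) = 10)
(494 + (R(6, 5) + L)**2)**2 = (494 + ((5**2 - 1*6) + 10)**2)**2 = (494 + ((25 - 6) + 10)**2)**2 = (494 + (19 + 10)**2)**2 = (494 + 29**2)**2 = (494 + 841)**2 = 1335**2 = 1782225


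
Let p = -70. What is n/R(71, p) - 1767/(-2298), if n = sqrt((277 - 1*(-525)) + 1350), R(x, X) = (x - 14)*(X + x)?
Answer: 589/766 + 2*sqrt(538)/57 ≈ 1.5828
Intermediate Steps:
R(x, X) = (-14 + x)*(X + x)
n = 2*sqrt(538) (n = sqrt((277 + 525) + 1350) = sqrt(802 + 1350) = sqrt(2152) = 2*sqrt(538) ≈ 46.390)
n/R(71, p) - 1767/(-2298) = (2*sqrt(538))/(71**2 - 14*(-70) - 14*71 - 70*71) - 1767/(-2298) = (2*sqrt(538))/(5041 + 980 - 994 - 4970) - 1767*(-1/2298) = (2*sqrt(538))/57 + 589/766 = (2*sqrt(538))*(1/57) + 589/766 = 2*sqrt(538)/57 + 589/766 = 589/766 + 2*sqrt(538)/57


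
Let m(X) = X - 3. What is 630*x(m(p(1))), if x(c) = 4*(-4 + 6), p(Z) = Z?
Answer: 5040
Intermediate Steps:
m(X) = -3 + X
x(c) = 8 (x(c) = 4*2 = 8)
630*x(m(p(1))) = 630*8 = 5040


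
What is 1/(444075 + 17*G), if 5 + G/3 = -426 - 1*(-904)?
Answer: 1/468198 ≈ 2.1359e-6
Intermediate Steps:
G = 1419 (G = -15 + 3*(-426 - 1*(-904)) = -15 + 3*(-426 + 904) = -15 + 3*478 = -15 + 1434 = 1419)
1/(444075 + 17*G) = 1/(444075 + 17*1419) = 1/(444075 + 24123) = 1/468198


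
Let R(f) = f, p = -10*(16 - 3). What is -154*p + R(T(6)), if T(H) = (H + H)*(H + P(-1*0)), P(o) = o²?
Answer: 20092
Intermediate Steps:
p = -130 (p = -10*13 = -130)
T(H) = 2*H² (T(H) = (H + H)*(H + (-1*0)²) = (2*H)*(H + 0²) = (2*H)*(H + 0) = (2*H)*H = 2*H²)
-154*p + R(T(6)) = -154*(-130) + 2*6² = 20020 + 2*36 = 20020 + 72 = 20092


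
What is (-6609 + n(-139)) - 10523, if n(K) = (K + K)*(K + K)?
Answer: 60152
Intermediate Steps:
n(K) = 4*K² (n(K) = (2*K)*(2*K) = 4*K²)
(-6609 + n(-139)) - 10523 = (-6609 + 4*(-139)²) - 10523 = (-6609 + 4*19321) - 10523 = (-6609 + 77284) - 10523 = 70675 - 10523 = 60152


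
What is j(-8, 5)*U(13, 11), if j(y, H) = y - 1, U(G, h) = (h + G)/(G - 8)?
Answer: -216/5 ≈ -43.200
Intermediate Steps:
U(G, h) = (G + h)/(-8 + G)
j(y, H) = -1 + y
j(-8, 5)*U(13, 11) = (-1 - 8)*((13 + 11)/(-8 + 13)) = -9*24/5 = -216/5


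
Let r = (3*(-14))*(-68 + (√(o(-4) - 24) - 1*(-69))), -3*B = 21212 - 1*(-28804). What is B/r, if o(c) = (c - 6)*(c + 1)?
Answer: -8336/105 + 8336*√6/105 ≈ 115.08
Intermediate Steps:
o(c) = (1 + c)*(-6 + c) (o(c) = (-6 + c)*(1 + c) = (1 + c)*(-6 + c))
B = -16672 (B = -(21212 - 1*(-28804))/3 = -(21212 + 28804)/3 = -⅓*50016 = -16672)
r = -42 - 42*√6 (r = (3*(-14))*(-68 + (√((-6 + (-4)² - 5*(-4)) - 24) - 1*(-69))) = -42*(-68 + (√((-6 + 16 + 20) - 24) + 69)) = -42*(-68 + (√(30 - 24) + 69)) = -42*(-68 + (√6 + 69)) = -42*(-68 + (69 + √6)) = -42*(1 + √6) = -42 - 42*√6 ≈ -144.88)
B/r = -16672/(-42 - 42*√6)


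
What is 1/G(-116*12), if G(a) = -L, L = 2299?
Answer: -1/2299 ≈ -0.00043497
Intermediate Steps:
G(a) = -2299 (G(a) = -1*2299 = -2299)
1/G(-116*12) = 1/(-2299) = -1/2299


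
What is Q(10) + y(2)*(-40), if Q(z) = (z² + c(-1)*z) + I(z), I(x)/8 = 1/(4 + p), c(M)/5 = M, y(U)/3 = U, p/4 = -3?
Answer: -191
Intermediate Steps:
p = -12 (p = 4*(-3) = -12)
y(U) = 3*U
c(M) = 5*M
I(x) = -1 (I(x) = 8/(4 - 12) = 8/(-8) = 8*(-⅛) = -1)
Q(z) = -1 + z² - 5*z (Q(z) = (z² + (5*(-1))*z) - 1 = (z² - 5*z) - 1 = -1 + z² - 5*z)
Q(10) + y(2)*(-40) = (-1 + 10² - 5*10) + (3*2)*(-40) = (-1 + 100 - 50) + 6*(-40) = 49 - 240 = -191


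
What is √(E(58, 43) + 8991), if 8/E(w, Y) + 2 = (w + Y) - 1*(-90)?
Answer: √35685447/63 ≈ 94.821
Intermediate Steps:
E(w, Y) = 8/(88 + Y + w) (E(w, Y) = 8/(-2 + ((w + Y) - 1*(-90))) = 8/(-2 + ((Y + w) + 90)) = 8/(-2 + (90 + Y + w)) = 8/(88 + Y + w))
√(E(58, 43) + 8991) = √(8/(88 + 43 + 58) + 8991) = √(8/189 + 8991) = √(1699307/189) = √35685447/63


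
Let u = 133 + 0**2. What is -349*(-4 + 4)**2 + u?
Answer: 133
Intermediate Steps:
u = 133 (u = 133 + 0 = 133)
-349*(-4 + 4)**2 + u = -349*(-4 + 4)**2 + 133 = -349*0**2 + 133 = -349*0 + 133 = 0 + 133 = 133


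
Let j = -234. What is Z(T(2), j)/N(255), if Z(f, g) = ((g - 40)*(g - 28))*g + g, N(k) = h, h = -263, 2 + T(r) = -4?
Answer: 16798626/263 ≈ 63873.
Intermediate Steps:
T(r) = -6 (T(r) = -2 - 4 = -6)
N(k) = -263
Z(f, g) = g + g*(-40 + g)*(-28 + g) (Z(f, g) = ((-40 + g)*(-28 + g))*g + g = g*(-40 + g)*(-28 + g) + g = g + g*(-40 + g)*(-28 + g))
Z(T(2), j)/N(255) = -234*(1121 + (-234)² - 68*(-234))/(-263) = -234*(1121 + 54756 + 15912)*(-1/263) = -234*71789*(-1/263) = -16798626*(-1/263) = 16798626/263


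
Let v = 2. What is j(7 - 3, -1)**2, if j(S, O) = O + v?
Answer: 1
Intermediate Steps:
j(S, O) = 2 + O (j(S, O) = O + 2 = 2 + O)
j(7 - 3, -1)**2 = (2 - 1)**2 = 1**2 = 1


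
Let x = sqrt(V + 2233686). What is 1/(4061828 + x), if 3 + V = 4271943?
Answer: 2030914/8249220097979 - sqrt(6505626)/16498440195958 ≈ 2.4604e-7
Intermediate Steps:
V = 4271940 (V = -3 + 4271943 = 4271940)
x = sqrt(6505626) (x = sqrt(4271940 + 2233686) = sqrt(6505626) ≈ 2550.6)
1/(4061828 + x) = 1/(4061828 + sqrt(6505626))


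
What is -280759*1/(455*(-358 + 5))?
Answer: 280759/160615 ≈ 1.7480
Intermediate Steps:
-280759*1/(455*(-358 + 5)) = -280759/((-353*455)) = -280759/(-160615) = -280759*(-1/160615) = 280759/160615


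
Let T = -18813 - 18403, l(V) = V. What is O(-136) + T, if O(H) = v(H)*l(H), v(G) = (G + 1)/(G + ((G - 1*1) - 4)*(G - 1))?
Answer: -713821736/19181 ≈ -37215.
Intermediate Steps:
T = -37216
v(G) = (1 + G)/(G + (-1 + G)*(-5 + G)) (v(G) = (1 + G)/(G + ((G - 1) - 4)*(-1 + G)) = (1 + G)/(G + ((-1 + G) - 4)*(-1 + G)) = (1 + G)/(G + (-5 + G)*(-1 + G)) = (1 + G)/(G + (-1 + G)*(-5 + G)))
O(H) = H*(1 + H)/(5 + H² - 5*H) (O(H) = ((1 + H)/(5 + H² - 5*H))*H = H*(1 + H)/(5 + H² - 5*H))
O(-136) + T = -136*(1 - 136)/(5 + (-136)² - 5*(-136)) - 37216 = -136*(-135)/(5 + 18496 + 680) - 37216 = -136*(-135)/19181 - 37216 = -136*1/19181*(-135) - 37216 = 18360/19181 - 37216 = -713821736/19181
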